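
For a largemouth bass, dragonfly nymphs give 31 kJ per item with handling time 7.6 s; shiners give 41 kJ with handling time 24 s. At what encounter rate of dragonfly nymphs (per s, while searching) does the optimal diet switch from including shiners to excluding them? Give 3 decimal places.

0.095 per s

The zero-one rule: include shiners iff E₂/h₂ > λE₁/(1+λh₁). Equality gives the switch point.
λE₁h₂ = E₂ + λE₂h₁ ⇒ λ = E₂/(E₁h₂ − E₂h₁) = 41/(744 − 311.6) = 0.09482 per s.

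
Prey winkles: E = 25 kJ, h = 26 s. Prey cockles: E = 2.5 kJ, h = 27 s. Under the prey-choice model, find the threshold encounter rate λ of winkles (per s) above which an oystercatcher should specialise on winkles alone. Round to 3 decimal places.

Drop cockles once their profitability E₂/h₂ falls below the rate achievable on winkles alone: E₂/h₂ = λE₁/(1 + λh₁).
Solve for λ: λE₁h₂ = E₂(1 + λh₁) → λ(E₁h₂ − E₂h₁) = E₂ → λ = E₂/(E₁h₂ − E₂h₁).
λ = 2.5/(25×27 − 2.5×26) = 2.5/610 = 0.004098 per s.

0.004 per s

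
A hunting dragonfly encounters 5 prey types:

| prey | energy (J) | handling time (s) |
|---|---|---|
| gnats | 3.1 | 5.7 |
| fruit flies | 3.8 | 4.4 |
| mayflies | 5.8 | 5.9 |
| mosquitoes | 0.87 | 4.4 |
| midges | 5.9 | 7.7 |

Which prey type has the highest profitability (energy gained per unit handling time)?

mayflies

In descending order of E/h:
mayflies: 5.8/5.9 = 0.983 J/s
fruit flies: 3.8/4.4 = 0.864 J/s
midges: 5.9/7.7 = 0.766 J/s
gnats: 3.1/5.7 = 0.544 J/s
mosquitoes: 0.87/4.4 = 0.198 J/s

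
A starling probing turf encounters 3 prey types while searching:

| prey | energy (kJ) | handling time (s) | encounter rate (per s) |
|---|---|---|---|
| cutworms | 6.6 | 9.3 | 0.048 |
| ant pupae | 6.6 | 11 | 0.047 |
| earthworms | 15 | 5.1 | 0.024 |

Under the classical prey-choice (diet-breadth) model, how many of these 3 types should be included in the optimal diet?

3

Profitabilities (E/h, kJ/s): earthworms 2.94, cutworms 0.71, ant pupae 0.6. Add prey in this order while the next type's profitability exceeds the intake rate on those already taken.
Rate on top 1: 0.3207. cutworms: 0.71 > 0.3207 → include.
Rate on top 2: 0.4314. ant pupae: 0.6 > 0.4314 → include.
Optimal diet: earthworms, cutworms, ant pupae — 3 of 3 types.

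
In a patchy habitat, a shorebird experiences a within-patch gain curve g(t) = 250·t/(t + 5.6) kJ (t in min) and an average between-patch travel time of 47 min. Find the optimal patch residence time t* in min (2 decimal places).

16.22 min

Maximise g(t)/(T+t): set derivative to zero → g'(t)(T+t) = g(t).
g'(t) = 250·5.6/(t + 5.6)². Setting 250·5.6/(t+5.6)² = 250t/[(t+5.6)(47+t)] gives 5.6(47+t) = t(t+5.6), so t² = 5.6×47 = 263.2.
t* = √263.2 = 16.22 min.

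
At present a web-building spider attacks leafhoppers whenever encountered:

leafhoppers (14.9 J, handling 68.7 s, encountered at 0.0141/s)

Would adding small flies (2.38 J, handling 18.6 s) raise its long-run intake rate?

Current rate: (0.0141×14.9)/(1 + 0.0141×68.7) = 0.1067 J/s.
Profitability of small flies: 2.38/18.6 = 0.128 J/s.
0.128 > 0.1067, so adding small flies raises the average — include it.

Yes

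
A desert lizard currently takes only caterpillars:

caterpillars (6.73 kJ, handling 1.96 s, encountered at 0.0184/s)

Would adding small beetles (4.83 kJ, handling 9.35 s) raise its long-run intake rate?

Yes

Intake rate on the current diet: R = (0.0184×6.73) / (1 + 0.0184×1.96) = 0.1238/1.036 = 0.1195 kJ/s.
Profitability of small beetles: 4.83/9.35 = 0.5166 kJ/s.
0.5166 > 0.1195, so adding small beetles raises the average — include it.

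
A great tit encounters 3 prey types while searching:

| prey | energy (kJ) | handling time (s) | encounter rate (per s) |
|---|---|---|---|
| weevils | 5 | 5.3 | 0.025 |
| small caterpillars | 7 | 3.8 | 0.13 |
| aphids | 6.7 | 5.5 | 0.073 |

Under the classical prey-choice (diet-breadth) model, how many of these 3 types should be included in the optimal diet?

3

Profitabilities (E/h, kJ/s): small caterpillars 1.84, aphids 1.22, weevils 0.943. Add prey in this order while the next type's profitability exceeds the intake rate on those already taken.
Rate on top 1: 0.6091. aphids: 1.22 > 0.6091 → include.
Rate on top 2: 0.7381. weevils: 0.943 > 0.7381 → include.
Optimal diet: small caterpillars, aphids, weevils — 3 of 3 types.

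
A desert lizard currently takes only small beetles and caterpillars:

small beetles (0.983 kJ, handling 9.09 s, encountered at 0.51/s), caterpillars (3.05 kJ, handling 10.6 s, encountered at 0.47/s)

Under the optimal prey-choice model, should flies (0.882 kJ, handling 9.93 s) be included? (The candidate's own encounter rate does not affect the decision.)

No

Current rate: (0.51×0.983 + 0.47×3.05)/(1 + 0.51×9.09 + 0.47×10.6) = 0.1822 kJ/s.
flies: E/h = 0.882/9.93 = 0.08882 kJ/s.
0.08882 < 0.1822, so adding flies would lower the average — exclude it.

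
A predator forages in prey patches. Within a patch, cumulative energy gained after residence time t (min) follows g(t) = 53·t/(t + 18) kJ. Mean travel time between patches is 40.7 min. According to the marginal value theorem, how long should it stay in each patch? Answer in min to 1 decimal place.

By the marginal value theorem, leave when the instantaneous gain rate g'(t) equals the habitat-wide average g(t)/(T + t).
g'(t) = 53·18/(t + 18)². Setting 53·18/(t+18)² = 53t/[(t+18)(40.7+t)] gives 18(40.7+t) = t(t+18), so t² = 18×40.7 = 732.6.
t* = √732.6 = 27.07 min.

27.1 min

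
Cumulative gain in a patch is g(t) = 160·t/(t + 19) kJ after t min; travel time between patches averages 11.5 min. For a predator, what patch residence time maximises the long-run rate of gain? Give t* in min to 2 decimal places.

By the marginal value theorem, leave when the instantaneous gain rate g'(t) equals the habitat-wide average g(t)/(T + t).
g'(t) = 160·19/(t + 19)². Setting 160·19/(t+19)² = 160t/[(t+19)(11.5+t)] gives 19(11.5+t) = t(t+19), so t² = 19×11.5 = 218.5.
t* = √218.5 = 14.78 min.

14.78 min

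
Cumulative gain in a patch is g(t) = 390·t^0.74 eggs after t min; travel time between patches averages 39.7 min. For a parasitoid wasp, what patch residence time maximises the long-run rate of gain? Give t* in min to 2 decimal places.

112.99 min

By the marginal value theorem, leave when the instantaneous gain rate g'(t) equals the habitat-wide average g(t)/(T + t).
g'(t) = 0.74·390·t^-0.26. Setting 0.74·390·t^-0.26 = 390·t^0.74/(39.7+t) gives 0.74(39.7+t) = t, so 0.26·t = 0.74×39.7.
t* = 0.74×39.7/0.26 = 113 min.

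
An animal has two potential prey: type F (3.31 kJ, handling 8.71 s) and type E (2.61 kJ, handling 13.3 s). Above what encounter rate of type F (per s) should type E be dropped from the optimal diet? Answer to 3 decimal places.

Drop type E once their profitability E₂/h₂ falls below the rate achievable on type F alone: E₂/h₂ = λE₁/(1 + λh₁).
Solve for λ: λE₁h₂ = E₂(1 + λh₁) → λ(E₁h₂ − E₂h₁) = E₂ → λ = E₂/(E₁h₂ − E₂h₁).
λ = 2.61/(3.31×13.3 − 2.61×8.71) = 2.61/21.29 = 0.1226 per s.

0.123 per s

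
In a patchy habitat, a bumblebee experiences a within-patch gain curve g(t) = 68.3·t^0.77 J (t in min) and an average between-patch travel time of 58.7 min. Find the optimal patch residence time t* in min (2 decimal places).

Maximise g(t)/(T+t): set derivative to zero → g'(t)(T+t) = g(t).
g'(t) = 0.77·68.3·t^-0.23. Setting 0.77·68.3·t^-0.23 = 68.3·t^0.77/(58.7+t) gives 0.77(58.7+t) = t, so 0.23·t = 0.77×58.7.
t* = 0.77×58.7/0.23 = 196.5 min.

196.52 min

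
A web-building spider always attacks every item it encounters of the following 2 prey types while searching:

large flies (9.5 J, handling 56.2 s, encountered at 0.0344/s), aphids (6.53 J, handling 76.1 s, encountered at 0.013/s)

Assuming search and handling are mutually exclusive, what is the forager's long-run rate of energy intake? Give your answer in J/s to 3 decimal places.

0.105 J/s

R = Σλ_iE_i / (1 + Σλ_ih_i)
Numerator: 0.0344×9.5 + 0.013×6.53 = 0.4117
Denominator: 1 + 0.0344×56.2 + 0.013×76.1 = 3.923
R = 0.4117/3.923 = 0.105 J/s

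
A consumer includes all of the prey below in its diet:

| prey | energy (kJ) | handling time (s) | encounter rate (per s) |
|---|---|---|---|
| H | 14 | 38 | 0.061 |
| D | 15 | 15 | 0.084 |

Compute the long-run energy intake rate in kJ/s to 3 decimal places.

R = Σλ_iE_i / (1 + Σλ_ih_i)
Numerator: 0.061×14 + 0.084×15 = 2.114
Denominator: 1 + 0.061×38 + 0.084×15 = 4.578
R = 2.114/4.578 = 0.4618 kJ/s

0.462 kJ/s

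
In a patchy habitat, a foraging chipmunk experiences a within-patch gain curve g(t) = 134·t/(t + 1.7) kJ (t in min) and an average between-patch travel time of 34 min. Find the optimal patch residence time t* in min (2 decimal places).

7.60 min

Optimal t* satisfies g'(t*) = g(t*)/(T + t*).
g'(t) = 134·1.7/(t + 1.7)². Setting 134·1.7/(t+1.7)² = 134t/[(t+1.7)(34+t)] gives 1.7(34+t) = t(t+1.7), so t² = 1.7×34 = 57.8.
t* = √57.8 = 7.603 min.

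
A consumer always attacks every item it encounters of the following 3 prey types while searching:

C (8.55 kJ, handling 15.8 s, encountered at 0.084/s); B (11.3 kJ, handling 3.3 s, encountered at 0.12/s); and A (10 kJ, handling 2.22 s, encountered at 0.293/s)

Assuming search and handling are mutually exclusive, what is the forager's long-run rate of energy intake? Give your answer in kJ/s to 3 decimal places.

1.483 kJ/s

Energy encountered per unit search time: 0.084×8.55 + 0.12×11.3 + 0.293×10 = 5.004 kJ/s.
Handling time per unit search time: 0.084×15.8 + 0.12×3.3 + 0.293×2.22 = 2.374.
Rate = 5.004/(1 + 2.374) = 1.483 kJ/s.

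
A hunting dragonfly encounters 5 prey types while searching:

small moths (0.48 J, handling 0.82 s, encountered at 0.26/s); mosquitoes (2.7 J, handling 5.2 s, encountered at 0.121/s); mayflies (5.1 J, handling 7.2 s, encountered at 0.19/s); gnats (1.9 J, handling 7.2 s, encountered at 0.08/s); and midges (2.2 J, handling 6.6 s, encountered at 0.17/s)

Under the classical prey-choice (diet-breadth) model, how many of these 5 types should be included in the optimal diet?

3

Profitabilities (E/h, J/s): mayflies 0.708, small moths 0.585, mosquitoes 0.519, midges 0.333, gnats 0.264. Add prey in this order while the next type's profitability exceeds the intake rate on those already taken.
Rate on top 1: 0.4092. small moths: 0.585 > 0.4092 → include.
Rate on top 2: 0.4238. mosquitoes: 0.519 > 0.4238 → include.
Rate on top 3: 0.4425. midges: 0.333 < 0.4425 → exclude; stop.
Optimal diet: mayflies, small moths, mosquitoes — 3 of 5 types.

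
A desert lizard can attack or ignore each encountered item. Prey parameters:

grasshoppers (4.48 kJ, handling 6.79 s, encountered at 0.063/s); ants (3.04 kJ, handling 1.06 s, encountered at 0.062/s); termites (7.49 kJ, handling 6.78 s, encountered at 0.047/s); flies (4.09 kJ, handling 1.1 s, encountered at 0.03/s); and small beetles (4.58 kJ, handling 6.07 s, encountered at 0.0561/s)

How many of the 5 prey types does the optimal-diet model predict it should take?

Rank by E/h (kJ/s): flies 3.72, ants 2.87, termites 1.1, small beetles 0.755, grasshoppers 0.66. Include each in turn until the next type's E/h falls below the running intake rate.
Rate on top 1: 0.1188. ants: 2.87 > 0.1188 → include.
Rate on top 2: 0.2832. termites: 1.1 > 0.2832 → include.
Rate on top 3: 0.4679. small beetles: 0.755 > 0.4679 → include.
Rate on top 4: 0.5234. grasshoppers: 0.66 > 0.5234 → include.
Optimal diet: flies, ants, termites, small beetles, grasshoppers — 5 of 5 types.

5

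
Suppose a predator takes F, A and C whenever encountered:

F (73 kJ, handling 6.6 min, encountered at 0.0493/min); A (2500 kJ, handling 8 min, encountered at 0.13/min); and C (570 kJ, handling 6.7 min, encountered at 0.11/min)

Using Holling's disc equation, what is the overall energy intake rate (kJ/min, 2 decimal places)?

126.13 kJ/min

Energy encountered per unit search time: 0.0493×73 + 0.13×2500 + 0.11×570 = 391.3 kJ/min.
Handling time per unit search time: 0.0493×6.6 + 0.13×8 + 0.11×6.7 = 2.102.
Rate = 391.3/(1 + 2.102) = 126.1 kJ/min.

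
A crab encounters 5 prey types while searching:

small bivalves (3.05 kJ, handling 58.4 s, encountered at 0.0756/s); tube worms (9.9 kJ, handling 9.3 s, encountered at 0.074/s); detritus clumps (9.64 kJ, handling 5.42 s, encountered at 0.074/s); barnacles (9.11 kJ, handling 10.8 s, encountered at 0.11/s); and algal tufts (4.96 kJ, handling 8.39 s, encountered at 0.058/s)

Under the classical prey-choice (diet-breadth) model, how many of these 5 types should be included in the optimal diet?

Profitabilities (E/h, kJ/s): detritus clumps 1.78, tube worms 1.06, barnacles 0.844, algal tufts 0.591, small bivalves 0.0522. Add prey in this order while the next type's profitability exceeds the intake rate on those already taken.
Rate on top 1: 0.5092. tube worms: 1.06 > 0.5092 → include.
Rate on top 2: 0.6921. barnacles: 0.844 > 0.6921 → include.
Rate on top 3: 0.747. algal tufts: 0.591 < 0.747 → exclude; stop.
Optimal diet: detritus clumps, tube worms, barnacles — 3 of 5 types.

3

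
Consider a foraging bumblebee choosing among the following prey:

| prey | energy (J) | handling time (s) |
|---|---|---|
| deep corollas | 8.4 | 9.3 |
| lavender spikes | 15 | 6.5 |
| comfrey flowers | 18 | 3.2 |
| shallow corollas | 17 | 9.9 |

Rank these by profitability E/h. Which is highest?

comfrey flowers

Profitability E/h (J/s): deep corollas = 8.4/9.3 = 0.903, lavender spikes = 15/6.5 = 2.31, comfrey flowers = 18/3.2 = 5.62, shallow corollas = 17/9.9 = 1.72.
Ranked: comfrey flowers > lavender spikes > shallow corollas > deep corollas.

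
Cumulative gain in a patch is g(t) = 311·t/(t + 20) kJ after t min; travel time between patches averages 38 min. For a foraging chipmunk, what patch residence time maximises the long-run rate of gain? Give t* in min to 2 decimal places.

Optimal t* satisfies g'(t*) = g(t*)/(T + t*).
g'(t) = 311·20/(t + 20)². Setting 311·20/(t+20)² = 311t/[(t+20)(38+t)] gives 20(38+t) = t(t+20), so t² = 20×38 = 760.
t* = √760 = 27.57 min.

27.57 min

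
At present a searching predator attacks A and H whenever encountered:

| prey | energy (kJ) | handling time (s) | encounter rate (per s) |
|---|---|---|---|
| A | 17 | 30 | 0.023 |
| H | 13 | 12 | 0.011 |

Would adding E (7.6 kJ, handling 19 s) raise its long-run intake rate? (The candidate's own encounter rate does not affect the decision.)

On A and H alone, R = ΣλE/(1+Σλh) = 0.534/1.822 = 0.2931 kJ/s.
Profitability of E: 7.6/19 = 0.4 kJ/s.
0.4 > 0.2931, so adding E raises the average — include it.

Yes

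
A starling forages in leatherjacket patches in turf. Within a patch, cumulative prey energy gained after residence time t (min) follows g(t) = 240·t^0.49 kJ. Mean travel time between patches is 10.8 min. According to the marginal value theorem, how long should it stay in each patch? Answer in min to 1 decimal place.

10.4 min

Maximise g(t)/(T+t): set derivative to zero → g'(t)(T+t) = g(t).
g'(t) = 0.49·240·t^-0.51. Setting 0.49·240·t^-0.51 = 240·t^0.49/(10.8+t) gives 0.49(10.8+t) = t, so 0.51·t = 0.49×10.8.
t* = 0.49×10.8/0.51 = 10.38 min.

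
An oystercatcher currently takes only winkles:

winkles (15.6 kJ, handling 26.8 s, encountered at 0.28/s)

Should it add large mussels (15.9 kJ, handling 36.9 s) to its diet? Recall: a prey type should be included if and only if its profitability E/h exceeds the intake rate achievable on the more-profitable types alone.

On winkles alone, R = ΣλE/(1+Σλh) = 4.368/8.504 = 0.5136 kJ/s.
large mussels: E/h = 15.9/36.9 = 0.4309 kJ/s.
0.4309 < 0.5136, so adding large mussels would lower the average — exclude it.

No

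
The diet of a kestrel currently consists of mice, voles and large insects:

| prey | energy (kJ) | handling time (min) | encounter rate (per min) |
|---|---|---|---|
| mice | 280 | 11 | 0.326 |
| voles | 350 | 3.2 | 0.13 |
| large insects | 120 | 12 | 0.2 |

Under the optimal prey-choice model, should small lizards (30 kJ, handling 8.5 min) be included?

Current rate: (0.326×280 + 0.13×350 + 0.2×120)/(1 + 0.326×11 + 0.13×3.2 + 0.2×12) = 21.72 kJ/min.
small lizards: E/h = 30/8.5 = 3.529 kJ/min.
Since 3.529 < R, time spent handling small lizards is better spent searching.

No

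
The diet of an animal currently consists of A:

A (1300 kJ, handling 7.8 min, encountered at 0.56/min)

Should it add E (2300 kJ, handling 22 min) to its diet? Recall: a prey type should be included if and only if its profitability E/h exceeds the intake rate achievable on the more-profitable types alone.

Current rate: (0.56×1300)/(1 + 0.56×7.8) = 135.6 kJ/min.
Profitability of E: 2300/22 = 104.5 kJ/min.
104.5 < 135.6, so adding E would lower the average — exclude it.

No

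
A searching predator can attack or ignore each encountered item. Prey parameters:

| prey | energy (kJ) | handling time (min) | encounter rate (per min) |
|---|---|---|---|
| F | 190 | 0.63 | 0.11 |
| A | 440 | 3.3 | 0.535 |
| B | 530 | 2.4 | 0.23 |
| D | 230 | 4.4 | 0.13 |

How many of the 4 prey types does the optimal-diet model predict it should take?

3

Profitabilities (E/h, kJ/min): F 302, B 221, A 133, D 52.3. Add prey in this order while the next type's profitability exceeds the intake rate on those already taken.
Rate on top 1: 19.55. B: 221 > 19.55 → include.
Rate on top 2: 88.08. A: 133 > 88.08 → include.
Rate on top 3: 111.7. D: 52.3 < 111.7 → exclude; stop.
Optimal diet: F, B, A — 3 of 4 types.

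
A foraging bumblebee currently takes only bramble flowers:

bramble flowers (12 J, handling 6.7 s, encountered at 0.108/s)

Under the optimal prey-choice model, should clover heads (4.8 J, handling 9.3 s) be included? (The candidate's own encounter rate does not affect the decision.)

No

On bramble flowers alone, R = ΣλE/(1+Σλh) = 1.296/1.724 = 0.7519 J/s.
Profitability of clover heads: 4.8/9.3 = 0.5161 J/s.
Since 0.5161 < R, time spent handling clover heads is better spent searching.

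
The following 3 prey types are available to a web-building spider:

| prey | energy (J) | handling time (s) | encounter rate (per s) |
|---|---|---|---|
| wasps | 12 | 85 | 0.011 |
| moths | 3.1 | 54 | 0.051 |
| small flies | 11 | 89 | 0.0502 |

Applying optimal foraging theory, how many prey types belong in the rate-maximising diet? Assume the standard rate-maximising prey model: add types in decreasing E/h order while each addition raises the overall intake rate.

2

Profitabilities (E/h, J/s): wasps 0.141, small flies 0.124, moths 0.0574. Add prey in this order while the next type's profitability exceeds the intake rate on those already taken.
Rate on top 1: 0.06822. small flies: 0.124 > 0.06822 → include.
Rate on top 2: 0.1069. moths: 0.0574 < 0.1069 → exclude; stop.
Optimal diet: wasps, small flies — 2 of 3 types.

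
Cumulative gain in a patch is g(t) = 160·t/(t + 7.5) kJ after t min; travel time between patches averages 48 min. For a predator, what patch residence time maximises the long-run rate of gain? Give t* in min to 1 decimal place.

19.0 min

Maximise g(t)/(T+t): set derivative to zero → g'(t)(T+t) = g(t).
g'(t) = 160·7.5/(t + 7.5)². Setting 160·7.5/(t+7.5)² = 160t/[(t+7.5)(48+t)] gives 7.5(48+t) = t(t+7.5), so t² = 7.5×48 = 360.
t* = √360 = 18.97 min.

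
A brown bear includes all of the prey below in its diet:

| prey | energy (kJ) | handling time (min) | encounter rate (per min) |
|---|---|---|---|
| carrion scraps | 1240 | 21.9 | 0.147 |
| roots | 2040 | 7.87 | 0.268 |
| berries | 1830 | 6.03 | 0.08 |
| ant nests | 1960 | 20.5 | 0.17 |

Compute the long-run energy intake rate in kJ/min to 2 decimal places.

117.39 kJ/min

Energy encountered per unit search time: 0.147×1240 + 0.268×2040 + 0.08×1830 + 0.17×1960 = 1209 kJ/min.
Handling time per unit search time: 0.147×21.9 + 0.268×7.87 + 0.08×6.03 + 0.17×20.5 = 9.296.
Rate = 1209/(1 + 9.296) = 117.4 kJ/min.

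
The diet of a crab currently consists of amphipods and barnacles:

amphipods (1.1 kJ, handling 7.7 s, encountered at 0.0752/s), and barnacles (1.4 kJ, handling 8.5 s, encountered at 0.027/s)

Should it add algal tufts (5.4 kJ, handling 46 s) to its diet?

On amphipods and barnacles alone, R = ΣλE/(1+Σλh) = 0.1205/1.809 = 0.06664 kJ/s.
Profitability of algal tufts: 5.4/46 = 0.1174 kJ/s.
0.1174 > 0.06664, so adding algal tufts raises the average — include it.

Yes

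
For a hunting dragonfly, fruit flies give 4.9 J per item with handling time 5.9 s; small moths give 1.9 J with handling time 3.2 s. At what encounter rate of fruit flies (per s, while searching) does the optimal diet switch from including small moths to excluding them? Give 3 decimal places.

At the threshold, the rate on fruit flies alone equals the profitability of small moths: λ·4.9/(1 + λ·5.9) = 1.9/3.2 = 0.5937.
Rearranging, λ(4.9 − 0.5937×5.9) = 0.5937, so λ = 0.5937/1.397 = 0.4251 per s.

0.425 per s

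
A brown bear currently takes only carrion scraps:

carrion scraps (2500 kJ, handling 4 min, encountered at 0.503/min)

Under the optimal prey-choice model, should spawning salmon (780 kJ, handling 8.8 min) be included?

No

Current rate: (0.503×2500)/(1 + 0.503×4) = 417.5 kJ/min.
Profitability of spawning salmon: 780/8.8 = 88.64 kJ/min.
88.64 < 417.5, so adding spawning salmon would lower the average — exclude it.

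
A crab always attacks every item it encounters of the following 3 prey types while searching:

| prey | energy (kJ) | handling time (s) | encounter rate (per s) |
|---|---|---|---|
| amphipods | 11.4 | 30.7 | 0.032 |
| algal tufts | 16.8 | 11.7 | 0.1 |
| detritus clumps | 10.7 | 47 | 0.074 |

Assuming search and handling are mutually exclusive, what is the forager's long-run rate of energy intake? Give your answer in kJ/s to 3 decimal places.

R = Σλ_iE_i / (1 + Σλ_ih_i)
Numerator: 0.032×11.4 + 0.1×16.8 + 0.074×10.7 = 2.837
Denominator: 1 + 0.032×30.7 + 0.1×11.7 + 0.074×47 = 6.63
R = 2.837/6.63 = 0.4278 kJ/s

0.428 kJ/s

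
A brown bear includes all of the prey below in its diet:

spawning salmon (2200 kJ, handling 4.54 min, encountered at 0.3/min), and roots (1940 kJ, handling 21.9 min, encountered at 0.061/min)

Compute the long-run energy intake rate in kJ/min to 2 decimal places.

R = Σλ_iE_i / (1 + Σλ_ih_i)
Numerator: 0.3×2200 + 0.061×1940 = 778.3
Denominator: 1 + 0.3×4.54 + 0.061×21.9 = 3.698
R = 778.3/3.698 = 210.5 kJ/min

210.48 kJ/min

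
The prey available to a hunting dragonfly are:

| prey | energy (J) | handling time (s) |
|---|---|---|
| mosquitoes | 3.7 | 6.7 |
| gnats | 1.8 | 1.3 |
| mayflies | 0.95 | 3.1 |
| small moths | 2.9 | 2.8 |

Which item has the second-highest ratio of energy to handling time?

In descending order of E/h:
gnats: 1.8/1.3 = 1.38 J/s
small moths: 2.9/2.8 = 1.04 J/s
mosquitoes: 3.7/6.7 = 0.552 J/s
mayflies: 0.95/3.1 = 0.306 J/s

small moths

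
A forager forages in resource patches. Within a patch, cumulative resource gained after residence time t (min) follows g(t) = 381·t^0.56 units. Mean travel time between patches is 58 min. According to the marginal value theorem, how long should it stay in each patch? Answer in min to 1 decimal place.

73.8 min

Optimal t* satisfies g'(t*) = g(t*)/(T + t*).
g'(t) = 0.56·381·t^-0.44. Setting 0.56·381·t^-0.44 = 381·t^0.56/(58+t) gives 0.56(58+t) = t, so 0.44·t = 0.56×58.
t* = 0.56×58/0.44 = 73.82 min.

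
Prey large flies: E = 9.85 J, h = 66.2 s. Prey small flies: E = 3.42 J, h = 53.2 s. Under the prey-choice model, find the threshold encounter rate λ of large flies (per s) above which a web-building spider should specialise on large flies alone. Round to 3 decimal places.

0.011 per s

The zero-one rule: include small flies iff E₂/h₂ > λE₁/(1+λh₁). Equality gives the switch point.
λE₁h₂ = E₂ + λE₂h₁ ⇒ λ = E₂/(E₁h₂ − E₂h₁) = 3.42/(524 − 226.4) = 0.01149 per s.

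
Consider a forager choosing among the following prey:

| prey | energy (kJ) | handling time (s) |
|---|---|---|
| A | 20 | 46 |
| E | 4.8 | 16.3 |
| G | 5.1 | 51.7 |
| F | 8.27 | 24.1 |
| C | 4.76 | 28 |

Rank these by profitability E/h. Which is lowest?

Profitability E/h (kJ/s): A = 20/46 = 0.435, E = 4.8/16.3 = 0.294, G = 5.1/51.7 = 0.0986, F = 8.27/24.1 = 0.343, C = 4.76/28 = 0.17.
Ranked: A > F > E > C > G.

G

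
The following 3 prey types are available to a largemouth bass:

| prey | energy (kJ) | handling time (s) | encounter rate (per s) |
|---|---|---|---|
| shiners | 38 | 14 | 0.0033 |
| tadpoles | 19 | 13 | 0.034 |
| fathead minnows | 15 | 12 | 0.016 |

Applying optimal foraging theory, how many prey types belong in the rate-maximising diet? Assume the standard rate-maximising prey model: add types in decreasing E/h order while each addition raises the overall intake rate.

3

Rank by E/h (kJ/s): shiners 2.71, tadpoles 1.46, fathead minnows 1.25. Include each in turn until the next type's E/h falls below the running intake rate.
Rate on top 1: 0.1199. tadpoles: 1.46 > 0.1199 → include.
Rate on top 2: 0.5183. fathead minnows: 1.25 > 0.5183 → include.
Optimal diet: shiners, tadpoles, fathead minnows — 3 of 3 types.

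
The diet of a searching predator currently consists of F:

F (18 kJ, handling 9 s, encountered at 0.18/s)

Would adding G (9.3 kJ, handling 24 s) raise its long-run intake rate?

Intake rate on the current diet: R = (0.18×18) / (1 + 0.18×9) = 3.24/2.62 = 1.237 kJ/s.
Profitability of G: 9.3/24 = 0.3875 kJ/s.
Since 0.3875 < R, time spent handling G is better spent searching.

No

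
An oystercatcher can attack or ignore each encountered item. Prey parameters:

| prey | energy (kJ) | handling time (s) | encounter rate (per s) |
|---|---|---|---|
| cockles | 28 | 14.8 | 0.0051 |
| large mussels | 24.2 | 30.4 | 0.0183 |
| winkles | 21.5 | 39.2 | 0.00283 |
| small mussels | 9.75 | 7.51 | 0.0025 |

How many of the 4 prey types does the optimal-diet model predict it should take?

Profitabilities (E/h, kJ/s): cockles 1.89, small mussels 1.3, large mussels 0.796, winkles 0.548. Add prey in this order while the next type's profitability exceeds the intake rate on those already taken.
Rate on top 1: 0.1328. small mussels: 1.3 > 0.1328 → include.
Rate on top 2: 0.1528. large mussels: 0.796 > 0.1528 → include.
Rate on top 3: 0.3696. winkles: 0.548 > 0.3696 → include.
Optimal diet: cockles, small mussels, large mussels, winkles — 4 of 4 types.

4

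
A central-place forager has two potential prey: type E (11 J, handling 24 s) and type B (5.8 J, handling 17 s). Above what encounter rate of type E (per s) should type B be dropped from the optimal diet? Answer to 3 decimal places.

0.121 per s

The zero-one rule: include type B iff E₂/h₂ > λE₁/(1+λh₁). Equality gives the switch point.
λE₁h₂ = E₂ + λE₂h₁ ⇒ λ = E₂/(E₁h₂ − E₂h₁) = 5.8/(187 − 139.2) = 0.1213 per s.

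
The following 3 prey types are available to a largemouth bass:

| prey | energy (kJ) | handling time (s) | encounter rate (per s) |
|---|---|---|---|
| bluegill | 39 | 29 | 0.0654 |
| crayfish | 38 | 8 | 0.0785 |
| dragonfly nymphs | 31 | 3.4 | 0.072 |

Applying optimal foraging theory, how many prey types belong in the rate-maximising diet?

2

E/h in descending order: dragonfly nymphs 9.12, crayfish 4.75, bluegill 1.34 kJ/s. The optimal diet is the largest prefix of this list for which every included type satisfies E_i/h_i > R on the types above it.
Rate on top 1: 1.793. crayfish: 4.75 > 1.793 → include.
Rate on top 2: 2.785. bluegill: 1.34 < 2.785 → exclude; stop.
Optimal diet: dragonfly nymphs, crayfish — 2 of 3 types.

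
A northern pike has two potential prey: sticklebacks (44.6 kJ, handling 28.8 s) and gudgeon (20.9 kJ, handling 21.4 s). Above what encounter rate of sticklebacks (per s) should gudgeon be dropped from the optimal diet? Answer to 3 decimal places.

0.059 per s

The zero-one rule: include gudgeon iff E₂/h₂ > λE₁/(1+λh₁). Equality gives the switch point.
λE₁h₂ = E₂ + λE₂h₁ ⇒ λ = E₂/(E₁h₂ − E₂h₁) = 20.9/(954.4 − 601.9) = 0.05929 per s.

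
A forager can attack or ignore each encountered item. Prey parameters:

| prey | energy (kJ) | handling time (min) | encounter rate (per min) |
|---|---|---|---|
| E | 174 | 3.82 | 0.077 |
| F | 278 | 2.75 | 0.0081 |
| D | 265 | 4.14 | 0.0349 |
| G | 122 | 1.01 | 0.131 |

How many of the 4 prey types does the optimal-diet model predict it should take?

Rank by E/h (kJ/min): G 121, F 101, D 64, E 45.5. Include each in turn until the next type's E/h falls below the running intake rate.
Rate on top 1: 14.11. F: 101 > 14.11 → include.
Rate on top 2: 15.79. D: 64 > 15.79 → include.
Rate on top 3: 21.16. E: 45.5 > 21.16 → include.
Optimal diet: G, F, D, E — 4 of 4 types.

4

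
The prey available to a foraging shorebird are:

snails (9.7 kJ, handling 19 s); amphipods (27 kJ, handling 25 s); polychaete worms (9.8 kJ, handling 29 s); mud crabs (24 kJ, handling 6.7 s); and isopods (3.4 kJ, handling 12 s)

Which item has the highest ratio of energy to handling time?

In descending order of E/h:
mud crabs: 24/6.7 = 3.58 kJ/s
amphipods: 27/25 = 1.08 kJ/s
snails: 9.7/19 = 0.511 kJ/s
polychaete worms: 9.8/29 = 0.338 kJ/s
isopods: 3.4/12 = 0.283 kJ/s

mud crabs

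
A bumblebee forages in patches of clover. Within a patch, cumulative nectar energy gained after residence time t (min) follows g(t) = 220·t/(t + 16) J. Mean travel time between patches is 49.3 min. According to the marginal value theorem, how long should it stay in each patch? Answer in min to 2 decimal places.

28.09 min

Optimal t* satisfies g'(t*) = g(t*)/(T + t*).
g'(t) = 220·16/(t + 16)². Setting 220·16/(t+16)² = 220t/[(t+16)(49.3+t)] gives 16(49.3+t) = t(t+16), so t² = 16×49.3 = 788.8.
t* = √788.8 = 28.09 min.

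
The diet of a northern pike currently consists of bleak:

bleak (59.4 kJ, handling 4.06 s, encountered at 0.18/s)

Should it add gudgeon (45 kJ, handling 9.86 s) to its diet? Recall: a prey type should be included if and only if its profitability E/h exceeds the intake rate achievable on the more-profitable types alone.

No

Intake rate on the current diet: R = (0.18×59.4) / (1 + 0.18×4.06) = 10.69/1.731 = 6.177 kJ/s.
gudgeon: E/h = 45/9.86 = 4.564 kJ/s.
Since 4.564 < R, time spent handling gudgeon is better spent searching.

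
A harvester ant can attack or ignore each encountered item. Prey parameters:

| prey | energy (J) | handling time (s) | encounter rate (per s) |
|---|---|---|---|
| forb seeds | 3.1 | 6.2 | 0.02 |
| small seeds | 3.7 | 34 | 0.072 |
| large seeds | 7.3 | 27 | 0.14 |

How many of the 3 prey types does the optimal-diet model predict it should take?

Rank by E/h (J/s): forb seeds 0.5, large seeds 0.27, small seeds 0.109. Include each in turn until the next type's E/h falls below the running intake rate.
Rate on top 1: 0.05516. large seeds: 0.27 > 0.05516 → include.
Rate on top 2: 0.221. small seeds: 0.109 < 0.221 → exclude; stop.
Optimal diet: forb seeds, large seeds — 2 of 3 types.

2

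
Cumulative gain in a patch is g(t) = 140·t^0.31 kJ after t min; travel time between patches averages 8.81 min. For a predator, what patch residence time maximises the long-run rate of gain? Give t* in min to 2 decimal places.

Optimal t* satisfies g'(t*) = g(t*)/(T + t*).
g'(t) = 0.31·140·t^-0.69. Setting 0.31·140·t^-0.69 = 140·t^0.31/(8.81+t) gives 0.31(8.81+t) = t, so 0.69·t = 0.31×8.81.
t* = 0.31×8.81/0.69 = 3.958 min.

3.96 min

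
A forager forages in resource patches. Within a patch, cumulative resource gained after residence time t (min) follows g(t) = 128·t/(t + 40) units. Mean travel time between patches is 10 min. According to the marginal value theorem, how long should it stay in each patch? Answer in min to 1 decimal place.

20.0 min

Optimal t* satisfies g'(t*) = g(t*)/(T + t*).
g'(t) = 128·40/(t + 40)². Setting 128·40/(t+40)² = 128t/[(t+40)(10+t)] gives 40(10+t) = t(t+40), so t² = 40×10 = 400.
t* = √400 = 20 min.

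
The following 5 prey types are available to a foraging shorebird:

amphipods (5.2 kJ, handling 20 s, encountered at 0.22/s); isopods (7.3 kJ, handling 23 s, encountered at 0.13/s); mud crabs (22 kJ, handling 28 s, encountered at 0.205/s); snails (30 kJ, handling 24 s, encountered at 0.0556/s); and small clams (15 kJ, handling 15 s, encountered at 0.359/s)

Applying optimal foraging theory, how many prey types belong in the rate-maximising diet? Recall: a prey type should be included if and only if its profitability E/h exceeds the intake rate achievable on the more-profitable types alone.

2

E/h in descending order: snails 1.25, small clams 1, mud crabs 0.786, isopods 0.317, amphipods 0.26 kJ/s. The optimal diet is the largest prefix of this list for which every included type satisfies E_i/h_i > R on the types above it.
Rate on top 1: 0.7145. small clams: 1 > 0.7145 → include.
Rate on top 2: 0.9137. mud crabs: 0.786 < 0.9137 → exclude; stop.
Optimal diet: snails, small clams — 2 of 5 types.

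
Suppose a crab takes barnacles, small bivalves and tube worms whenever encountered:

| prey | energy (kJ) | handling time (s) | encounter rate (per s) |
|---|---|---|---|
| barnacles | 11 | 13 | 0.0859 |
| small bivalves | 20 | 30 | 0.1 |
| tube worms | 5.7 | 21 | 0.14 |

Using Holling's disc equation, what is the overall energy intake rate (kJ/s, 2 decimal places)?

0.46 kJ/s

Energy encountered per unit search time: 0.0859×11 + 0.1×20 + 0.14×5.7 = 3.743 kJ/s.
Handling time per unit search time: 0.0859×13 + 0.1×30 + 0.14×21 = 7.057.
Rate = 3.743/(1 + 7.057) = 0.4646 kJ/s.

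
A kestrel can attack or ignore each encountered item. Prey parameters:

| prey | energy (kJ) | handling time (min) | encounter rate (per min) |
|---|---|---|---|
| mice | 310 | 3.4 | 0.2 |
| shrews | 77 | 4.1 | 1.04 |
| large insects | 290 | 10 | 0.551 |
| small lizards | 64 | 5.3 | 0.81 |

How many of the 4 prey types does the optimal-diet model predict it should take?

Profitabilities (E/h, kJ/min): mice 91.2, large insects 29, shrews 18.8, small lizards 12.1. Add prey in this order while the next type's profitability exceeds the intake rate on those already taken.
Rate on top 1: 36.9. large insects: 29 < 36.9 → exclude; stop.
Optimal diet: mice — 1 of 4 types.

1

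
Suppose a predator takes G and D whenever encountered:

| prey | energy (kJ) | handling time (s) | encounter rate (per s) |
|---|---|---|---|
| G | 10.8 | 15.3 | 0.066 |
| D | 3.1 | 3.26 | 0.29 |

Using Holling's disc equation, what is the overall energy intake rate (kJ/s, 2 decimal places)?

R = (0.066×10.8 + 0.29×3.1) / (1 + 0.066×15.3 + 0.29×3.26) = 1.612/2.955 = 0.5454 kJ/s.

0.55 kJ/s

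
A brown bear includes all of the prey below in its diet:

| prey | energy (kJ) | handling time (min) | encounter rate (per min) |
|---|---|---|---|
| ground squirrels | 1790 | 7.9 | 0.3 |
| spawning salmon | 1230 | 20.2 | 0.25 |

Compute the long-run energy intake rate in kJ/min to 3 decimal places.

Energy encountered per unit search time: 0.3×1790 + 0.25×1230 = 844.5 kJ/min.
Handling time per unit search time: 0.3×7.9 + 0.25×20.2 = 7.42.
Rate = 844.5/(1 + 7.42) = 100.3 kJ/min.

100.297 kJ/min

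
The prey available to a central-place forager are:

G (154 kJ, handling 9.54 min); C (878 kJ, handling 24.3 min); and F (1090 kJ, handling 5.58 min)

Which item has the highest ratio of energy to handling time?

F

In descending order of E/h:
F: 1090/5.58 = 195 kJ/min
C: 878/24.3 = 36.1 kJ/min
G: 154/9.54 = 16.1 kJ/min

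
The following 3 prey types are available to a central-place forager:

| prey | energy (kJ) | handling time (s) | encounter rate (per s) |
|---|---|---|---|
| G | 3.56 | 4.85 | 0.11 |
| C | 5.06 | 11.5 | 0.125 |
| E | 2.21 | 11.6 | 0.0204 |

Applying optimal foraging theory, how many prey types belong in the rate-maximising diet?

2

Profitabilities (E/h, kJ/s): G 0.734, C 0.44, E 0.191. Add prey in this order while the next type's profitability exceeds the intake rate on those already taken.
Rate on top 1: 0.2554. C: 0.44 > 0.2554 → include.
Rate on top 2: 0.3447. E: 0.191 < 0.3447 → exclude; stop.
Optimal diet: G, C — 2 of 3 types.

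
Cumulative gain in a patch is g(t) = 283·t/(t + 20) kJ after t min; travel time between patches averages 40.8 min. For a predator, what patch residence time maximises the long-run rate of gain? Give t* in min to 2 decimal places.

Maximise g(t)/(T+t): set derivative to zero → g'(t)(T+t) = g(t).
g'(t) = 283·20/(t + 20)². Setting 283·20/(t+20)² = 283t/[(t+20)(40.8+t)] gives 20(40.8+t) = t(t+20), so t² = 20×40.8 = 816.
t* = √816 = 28.57 min.

28.57 min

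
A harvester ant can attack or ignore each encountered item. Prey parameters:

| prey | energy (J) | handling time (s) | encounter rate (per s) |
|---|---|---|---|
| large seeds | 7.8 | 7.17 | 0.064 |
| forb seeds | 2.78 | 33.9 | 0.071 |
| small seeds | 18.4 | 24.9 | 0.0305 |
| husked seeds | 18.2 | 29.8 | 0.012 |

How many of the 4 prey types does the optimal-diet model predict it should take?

Rank by E/h (J/s): large seeds 1.09, small seeds 0.739, husked seeds 0.611, forb seeds 0.082. Include each in turn until the next type's E/h falls below the running intake rate.
Rate on top 1: 0.3422. small seeds: 0.739 > 0.3422 → include.
Rate on top 2: 0.478. husked seeds: 0.611 > 0.478 → include.
Rate on top 3: 0.4964. forb seeds: 0.082 < 0.4964 → exclude; stop.
Optimal diet: large seeds, small seeds, husked seeds — 3 of 4 types.

3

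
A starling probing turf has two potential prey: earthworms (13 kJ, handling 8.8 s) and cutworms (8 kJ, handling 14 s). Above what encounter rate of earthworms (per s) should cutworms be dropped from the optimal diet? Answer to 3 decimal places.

The zero-one rule: include cutworms iff E₂/h₂ > λE₁/(1+λh₁). Equality gives the switch point.
λE₁h₂ = E₂ + λE₂h₁ ⇒ λ = E₂/(E₁h₂ − E₂h₁) = 8/(182 − 70.4) = 0.07168 per s.

0.072 per s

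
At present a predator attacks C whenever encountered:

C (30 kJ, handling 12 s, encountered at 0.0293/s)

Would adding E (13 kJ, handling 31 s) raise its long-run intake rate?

On C alone, R = ΣλE/(1+Σλh) = 0.879/1.352 = 0.6503 kJ/s.
E: E/h = 13/31 = 0.4194 kJ/s.
0.4194 < 0.6503, so adding E would lower the average — exclude it.

No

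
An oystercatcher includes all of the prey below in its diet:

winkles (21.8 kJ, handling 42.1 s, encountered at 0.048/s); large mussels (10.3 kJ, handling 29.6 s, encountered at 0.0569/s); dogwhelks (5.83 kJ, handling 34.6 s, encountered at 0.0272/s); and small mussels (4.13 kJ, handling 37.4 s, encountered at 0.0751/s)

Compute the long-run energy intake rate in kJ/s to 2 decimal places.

R = (0.048×21.8 + 0.0569×10.3 + 0.0272×5.83 + 0.0751×4.13) / (1 + 0.048×42.1 + 0.0569×29.6 + 0.0272×34.6 + 0.0751×37.4) = 2.101/8.455 = 0.2485 kJ/s.

0.25 kJ/s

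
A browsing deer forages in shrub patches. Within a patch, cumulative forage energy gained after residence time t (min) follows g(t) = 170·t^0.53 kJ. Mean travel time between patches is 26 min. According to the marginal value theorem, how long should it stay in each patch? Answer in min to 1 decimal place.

By the marginal value theorem, leave when the instantaneous gain rate g'(t) equals the habitat-wide average g(t)/(T + t).
g'(t) = 0.53·170·t^-0.47. Setting 0.53·170·t^-0.47 = 170·t^0.53/(26+t) gives 0.53(26+t) = t, so 0.47·t = 0.53×26.
t* = 0.53×26/0.47 = 29.32 min.

29.3 min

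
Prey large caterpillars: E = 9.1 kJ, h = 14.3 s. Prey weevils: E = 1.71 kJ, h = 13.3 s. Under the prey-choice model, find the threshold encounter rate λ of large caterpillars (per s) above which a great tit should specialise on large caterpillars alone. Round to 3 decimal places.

At the threshold, the rate on large caterpillars alone equals the profitability of weevils: λ·9.1/(1 + λ·14.3) = 1.71/13.3 = 0.1286.
Rearranging, λ(9.1 − 0.1286×14.3) = 0.1286, so λ = 0.1286/7.261 = 0.01771 per s.

0.018 per s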